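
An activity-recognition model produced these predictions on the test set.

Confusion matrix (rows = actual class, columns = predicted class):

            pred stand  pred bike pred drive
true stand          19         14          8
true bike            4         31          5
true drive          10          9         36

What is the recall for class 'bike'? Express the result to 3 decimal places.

0.775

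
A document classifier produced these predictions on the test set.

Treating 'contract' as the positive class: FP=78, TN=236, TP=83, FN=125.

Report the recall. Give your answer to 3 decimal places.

0.399

Recall = TP/(TP+FN) = 83/(83+125) = 83/208 = 0.399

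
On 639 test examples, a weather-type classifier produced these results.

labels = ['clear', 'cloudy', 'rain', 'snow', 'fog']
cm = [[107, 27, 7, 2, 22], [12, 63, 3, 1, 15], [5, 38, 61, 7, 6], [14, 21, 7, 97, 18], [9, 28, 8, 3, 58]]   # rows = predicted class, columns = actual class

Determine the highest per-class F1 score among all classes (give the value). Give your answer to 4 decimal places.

Per-class F1 score (2·TP/(2·TP+FP+FN)):
  clear: TP=107, FP=27+7+2+22=58, FN=12+5+14+9=40 → 214/312 = 0.68590
  cloudy: TP=63, FP=12+3+1+15=31, FN=27+38+21+28=114 → 126/271 = 0.46494
  rain: TP=61, FP=5+38+7+6=56, FN=7+3+7+8=25 → 122/203 = 0.60099
  snow: TP=97, FP=14+21+7+18=60, FN=2+1+7+3=13 → 194/267 = 0.72659
  fog: TP=58, FP=9+28+8+3=48, FN=22+15+6+18=61 → 116/225 = 0.51556
Highest is class 'snow' with F1 score = 0.7266.

0.7266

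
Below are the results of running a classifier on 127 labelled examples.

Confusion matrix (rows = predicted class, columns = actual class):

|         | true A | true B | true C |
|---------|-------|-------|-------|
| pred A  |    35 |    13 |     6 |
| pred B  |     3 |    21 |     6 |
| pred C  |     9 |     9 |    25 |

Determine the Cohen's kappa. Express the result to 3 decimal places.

0.455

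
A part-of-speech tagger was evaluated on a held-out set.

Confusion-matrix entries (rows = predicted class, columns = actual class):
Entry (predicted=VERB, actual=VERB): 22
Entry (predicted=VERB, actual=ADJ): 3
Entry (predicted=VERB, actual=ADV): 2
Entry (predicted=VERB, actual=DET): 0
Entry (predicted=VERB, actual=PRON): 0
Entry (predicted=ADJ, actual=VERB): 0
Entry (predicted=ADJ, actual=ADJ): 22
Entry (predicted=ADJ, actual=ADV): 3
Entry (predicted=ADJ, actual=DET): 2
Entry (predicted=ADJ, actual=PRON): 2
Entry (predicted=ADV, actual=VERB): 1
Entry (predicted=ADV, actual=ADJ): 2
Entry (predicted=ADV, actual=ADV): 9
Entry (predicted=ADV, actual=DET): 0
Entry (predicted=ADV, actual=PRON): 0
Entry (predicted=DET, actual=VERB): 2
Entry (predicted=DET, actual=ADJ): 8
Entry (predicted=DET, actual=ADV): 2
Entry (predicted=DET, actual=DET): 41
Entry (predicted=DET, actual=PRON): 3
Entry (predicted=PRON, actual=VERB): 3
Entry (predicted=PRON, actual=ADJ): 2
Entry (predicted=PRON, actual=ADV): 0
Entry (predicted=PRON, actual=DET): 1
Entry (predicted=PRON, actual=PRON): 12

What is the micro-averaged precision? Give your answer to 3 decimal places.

Micro-averaging pools counts across classes: ΣTP=106, ΣFP=36, ΣFN=36.
Micro-precision = TP/(TP+FP) on pooled counts = 0.746 (equals overall accuracy in single-label multiclass).

0.746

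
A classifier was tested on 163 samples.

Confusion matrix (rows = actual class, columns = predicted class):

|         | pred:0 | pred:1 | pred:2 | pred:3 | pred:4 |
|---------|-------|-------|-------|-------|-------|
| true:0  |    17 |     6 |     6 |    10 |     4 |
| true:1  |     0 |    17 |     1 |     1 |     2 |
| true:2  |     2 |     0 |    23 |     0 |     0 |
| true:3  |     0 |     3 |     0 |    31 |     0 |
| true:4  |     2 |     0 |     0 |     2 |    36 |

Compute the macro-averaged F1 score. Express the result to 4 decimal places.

0.7528

Per-class F1 score (2·TP/(2·TP+FP+FN)):
  0: TP=17, FP=0+2+0+2=4, FN=6+6+10+4=26 → 34/64 = 0.53125
  1: TP=17, FP=6+0+3+0=9, FN=0+1+1+2=4 → 34/47 = 0.72340
  2: TP=23, FP=6+1+0+0=7, FN=2+0+0+0=2 → 46/55 = 0.83636
  3: TP=31, FP=10+1+0+2=13, FN=0+3+0+0=3 → 62/78 = 0.79487
  4: TP=36, FP=4+2+0+0=6, FN=2+0+0+2=4 → 72/82 = 0.87805
Macro-F1 score = mean = (0.53125 + 0.72340 + 0.83636 + 0.79487 + 0.87805) / 5 = 0.7528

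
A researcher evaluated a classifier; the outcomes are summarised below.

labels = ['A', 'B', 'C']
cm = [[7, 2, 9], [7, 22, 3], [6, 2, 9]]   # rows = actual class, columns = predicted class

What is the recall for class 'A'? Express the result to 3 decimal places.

0.389

Take TP from the diagonal, FP from the rest of the 'A' prediction marginal, FN from the rest of the 'A' actual marginal.
recall = TP/(TP+FN).
A: TP=7, FN=2+9=11 → 7/18 = 0.3889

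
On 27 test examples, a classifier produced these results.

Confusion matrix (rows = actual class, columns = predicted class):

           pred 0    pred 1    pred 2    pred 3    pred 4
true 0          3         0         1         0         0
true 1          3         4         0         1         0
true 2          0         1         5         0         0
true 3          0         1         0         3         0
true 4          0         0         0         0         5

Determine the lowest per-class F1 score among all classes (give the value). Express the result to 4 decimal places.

0.5714

Per-class F1 score (2·TP/(2·TP+FP+FN)):
  0: TP=3, FP=3+0+0+0=3, FN=0+1+0+0=1 → 6/10 = 0.60000
  1: TP=4, FP=0+1+1+0=2, FN=3+0+1+0=4 → 8/14 = 0.57143
  2: TP=5, FP=1+0+0+0=1, FN=0+1+0+0=1 → 10/12 = 0.83333
  3: TP=3, FP=0+1+0+0=1, FN=0+1+0+0=1 → 6/8 = 0.75000
  4: TP=5, FP=0+0+0+0=0, FN=0+0+0+0=0 → 10/10 = 1.00000
Lowest is class '1' with F1 score = 0.5714.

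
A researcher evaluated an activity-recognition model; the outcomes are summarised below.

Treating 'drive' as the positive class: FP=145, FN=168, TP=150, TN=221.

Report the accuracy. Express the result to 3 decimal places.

0.542

Accuracy = (TP+TN)/N = (150+221)/684 = 0.542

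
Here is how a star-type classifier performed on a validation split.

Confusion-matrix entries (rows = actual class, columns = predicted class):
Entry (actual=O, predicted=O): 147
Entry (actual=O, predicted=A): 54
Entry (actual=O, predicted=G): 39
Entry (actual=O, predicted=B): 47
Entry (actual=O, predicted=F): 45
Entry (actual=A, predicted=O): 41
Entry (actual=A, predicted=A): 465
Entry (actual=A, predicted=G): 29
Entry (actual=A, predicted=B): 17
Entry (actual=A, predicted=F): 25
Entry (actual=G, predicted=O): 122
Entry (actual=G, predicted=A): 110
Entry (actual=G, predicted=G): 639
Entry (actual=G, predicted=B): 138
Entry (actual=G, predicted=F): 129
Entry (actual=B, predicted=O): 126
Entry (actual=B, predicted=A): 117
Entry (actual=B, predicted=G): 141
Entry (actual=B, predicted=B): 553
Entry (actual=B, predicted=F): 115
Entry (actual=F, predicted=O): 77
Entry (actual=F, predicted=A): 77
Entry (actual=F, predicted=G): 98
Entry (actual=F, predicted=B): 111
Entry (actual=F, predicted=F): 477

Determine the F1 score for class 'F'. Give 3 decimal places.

One-vs-rest for 'F': TP = diagonal; FP = other classes predicted 'F'; FN = 'F' predicted as other.
F1 score = 2·TP/(2·TP+FP+FN).
F: TP=477, FP=45+25+129+115=314, FN=77+77+98+111=363 → 954/1631 = 0.5849

0.585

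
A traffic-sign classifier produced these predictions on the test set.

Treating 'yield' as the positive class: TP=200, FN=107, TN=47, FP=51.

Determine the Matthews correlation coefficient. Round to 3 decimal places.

0.116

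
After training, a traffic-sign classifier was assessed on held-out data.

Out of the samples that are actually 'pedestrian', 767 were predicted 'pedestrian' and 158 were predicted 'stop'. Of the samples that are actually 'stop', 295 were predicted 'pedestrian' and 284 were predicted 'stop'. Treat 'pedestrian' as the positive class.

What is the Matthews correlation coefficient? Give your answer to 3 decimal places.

MCC = (TP·TN − FP·FN) / √((TP+FP)(TP+FN)(TN+FP)(TN+FN))
Numerator = 767·284 − 295·158 = 171218
Denominator = √(1062·925·579·442) = √251401047300 = 501399.0898
MCC = 171218 / 501399.0898 = 0.341

0.341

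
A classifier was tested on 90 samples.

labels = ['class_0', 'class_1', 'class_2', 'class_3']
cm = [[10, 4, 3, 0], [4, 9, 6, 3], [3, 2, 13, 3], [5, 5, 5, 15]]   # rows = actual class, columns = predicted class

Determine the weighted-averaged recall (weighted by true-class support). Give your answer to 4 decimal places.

Per-class recall (TP/(TP+FN)):
  class_0: TP=10, FN=4+3+0=7 → 10/17 = 0.58824
  class_1: TP=9, FN=4+6+3=13 → 9/22 = 0.40909
  class_2: TP=13, FN=3+2+3=8 → 13/21 = 0.61905
  class_3: TP=15, FN=5+5+5=15 → 15/30 = 0.50000
Weighted-recall = Σ (supportᵢ/N)·recallᵢ with N=90: (17/90)·0.58824 + (22/90)·0.40909 + (21/90)·0.61905 + (30/90)·0.50000 = 0.5222

0.5222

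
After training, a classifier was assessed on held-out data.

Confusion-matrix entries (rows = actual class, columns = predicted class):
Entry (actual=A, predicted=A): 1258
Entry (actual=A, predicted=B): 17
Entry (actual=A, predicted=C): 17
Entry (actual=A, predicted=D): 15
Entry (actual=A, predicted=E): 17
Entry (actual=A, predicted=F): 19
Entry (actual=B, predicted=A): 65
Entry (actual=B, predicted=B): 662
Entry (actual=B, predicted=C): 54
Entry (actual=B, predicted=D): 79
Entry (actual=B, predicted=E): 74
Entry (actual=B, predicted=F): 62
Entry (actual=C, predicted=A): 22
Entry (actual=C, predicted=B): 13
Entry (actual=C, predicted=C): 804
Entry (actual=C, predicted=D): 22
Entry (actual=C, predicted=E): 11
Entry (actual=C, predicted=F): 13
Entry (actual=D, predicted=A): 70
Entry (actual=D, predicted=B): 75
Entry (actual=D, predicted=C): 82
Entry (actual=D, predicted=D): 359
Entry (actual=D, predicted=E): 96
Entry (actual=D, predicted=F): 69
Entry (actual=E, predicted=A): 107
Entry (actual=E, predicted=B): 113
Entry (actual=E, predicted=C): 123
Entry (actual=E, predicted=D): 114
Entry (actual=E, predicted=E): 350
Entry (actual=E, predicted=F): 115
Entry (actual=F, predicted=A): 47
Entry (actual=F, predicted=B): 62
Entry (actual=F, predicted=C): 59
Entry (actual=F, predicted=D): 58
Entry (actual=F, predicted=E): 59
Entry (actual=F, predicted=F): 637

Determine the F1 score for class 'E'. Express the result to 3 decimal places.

0.458

One-vs-rest for 'E': TP = diagonal; FP = other classes predicted 'E'; FN = 'E' predicted as other.
F1 score = 2·TP/(2·TP+FP+FN).
E: TP=350, FP=17+74+11+96+59=257, FN=107+113+123+114+115=572 → 700/1529 = 0.4578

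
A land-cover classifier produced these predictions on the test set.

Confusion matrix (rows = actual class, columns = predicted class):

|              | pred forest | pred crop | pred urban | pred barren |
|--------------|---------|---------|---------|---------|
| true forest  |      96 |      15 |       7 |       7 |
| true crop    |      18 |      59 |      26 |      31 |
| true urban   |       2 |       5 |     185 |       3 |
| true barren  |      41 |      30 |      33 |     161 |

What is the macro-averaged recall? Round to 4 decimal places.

0.6911

Per-class recall (TP/(TP+FN)):
  forest: TP=96, FN=15+7+7=29 → 96/125 = 0.76800
  crop: TP=59, FN=18+26+31=75 → 59/134 = 0.44030
  urban: TP=185, FN=2+5+3=10 → 185/195 = 0.94872
  barren: TP=161, FN=41+30+33=104 → 161/265 = 0.60755
Macro-recall = mean = (0.76800 + 0.44030 + 0.94872 + 0.60755) / 4 = 0.6911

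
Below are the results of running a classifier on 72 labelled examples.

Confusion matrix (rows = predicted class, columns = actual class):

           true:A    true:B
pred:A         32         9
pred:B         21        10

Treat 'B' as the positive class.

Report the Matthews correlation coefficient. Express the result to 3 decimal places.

MCC = (TP·TN − FP·FN) / √((TP+FP)(TP+FN)(TN+FP)(TN+FN))
Numerator = 10·32 − 21·9 = 131
Denominator = √(31·19·53·41) = √1279897 = 1131.3253
MCC = 131 / 1131.3253 = 0.116

0.116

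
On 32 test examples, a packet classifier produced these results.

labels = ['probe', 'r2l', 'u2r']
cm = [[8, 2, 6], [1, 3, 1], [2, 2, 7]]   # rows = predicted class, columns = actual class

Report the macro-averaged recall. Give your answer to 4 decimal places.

Per-class recall (TP/(TP+FN)):
  probe: TP=8, FN=1+2=3 → 8/11 = 0.72727
  r2l: TP=3, FN=2+2=4 → 3/7 = 0.42857
  u2r: TP=7, FN=6+1=7 → 7/14 = 0.50000
Macro-recall = mean = (0.72727 + 0.42857 + 0.50000) / 3 = 0.5519

0.5519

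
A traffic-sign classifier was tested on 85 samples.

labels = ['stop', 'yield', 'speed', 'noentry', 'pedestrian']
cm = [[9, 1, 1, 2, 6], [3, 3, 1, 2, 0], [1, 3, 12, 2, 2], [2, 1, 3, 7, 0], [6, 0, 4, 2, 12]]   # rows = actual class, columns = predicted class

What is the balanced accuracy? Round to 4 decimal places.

Balanced accuracy = mean of per-class recall.
  stop: recall = 9/19 = 0.47368
  yield: recall = 3/9 = 0.33333
  speed: recall = 12/20 = 0.60000
  noentry: recall = 7/13 = 0.53846
  pedestrian: recall = 12/24 = 0.50000
Mean = (0.47368 + 0.33333 + 0.60000 + 0.53846 + 0.50000) / 5 = 0.4891

0.4891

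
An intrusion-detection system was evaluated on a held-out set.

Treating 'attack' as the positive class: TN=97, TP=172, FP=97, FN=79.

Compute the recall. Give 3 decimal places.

0.685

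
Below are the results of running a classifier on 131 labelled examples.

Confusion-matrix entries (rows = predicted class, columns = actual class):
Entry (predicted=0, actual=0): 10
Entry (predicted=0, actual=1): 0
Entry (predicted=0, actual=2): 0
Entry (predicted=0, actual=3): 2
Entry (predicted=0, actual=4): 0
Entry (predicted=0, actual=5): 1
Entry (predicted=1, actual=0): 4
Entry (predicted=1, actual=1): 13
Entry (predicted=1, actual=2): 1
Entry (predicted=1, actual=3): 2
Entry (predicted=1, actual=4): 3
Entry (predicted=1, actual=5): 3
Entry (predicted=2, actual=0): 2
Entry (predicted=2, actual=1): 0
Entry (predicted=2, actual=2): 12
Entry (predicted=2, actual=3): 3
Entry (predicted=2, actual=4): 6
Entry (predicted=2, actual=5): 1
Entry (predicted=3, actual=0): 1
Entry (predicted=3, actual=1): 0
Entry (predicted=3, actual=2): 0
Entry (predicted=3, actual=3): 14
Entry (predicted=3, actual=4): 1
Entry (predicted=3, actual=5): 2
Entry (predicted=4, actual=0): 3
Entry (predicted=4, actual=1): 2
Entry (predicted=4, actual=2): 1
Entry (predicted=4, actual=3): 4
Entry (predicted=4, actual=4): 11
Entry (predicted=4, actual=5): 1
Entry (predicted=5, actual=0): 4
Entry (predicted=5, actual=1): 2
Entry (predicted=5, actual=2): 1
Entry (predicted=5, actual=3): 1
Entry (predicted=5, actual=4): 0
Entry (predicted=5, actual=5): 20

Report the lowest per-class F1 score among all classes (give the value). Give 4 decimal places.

0.5116

Per-class F1 score (2·TP/(2·TP+FP+FN)):
  0: TP=10, FP=0+0+2+0+1=3, FN=4+2+1+3+4=14 → 20/37 = 0.54054
  1: TP=13, FP=4+1+2+3+3=13, FN=0+0+0+2+2=4 → 26/43 = 0.60465
  2: TP=12, FP=2+0+3+6+1=12, FN=0+1+0+1+1=3 → 24/39 = 0.61538
  3: TP=14, FP=1+0+0+1+2=4, FN=2+2+3+4+1=12 → 28/44 = 0.63636
  4: TP=11, FP=3+2+1+4+1=11, FN=0+3+6+1+0=10 → 22/43 = 0.51163
  5: TP=20, FP=4+2+1+1+0=8, FN=1+3+1+2+1=8 → 40/56 = 0.71429
Lowest is class '4' with F1 score = 0.5116.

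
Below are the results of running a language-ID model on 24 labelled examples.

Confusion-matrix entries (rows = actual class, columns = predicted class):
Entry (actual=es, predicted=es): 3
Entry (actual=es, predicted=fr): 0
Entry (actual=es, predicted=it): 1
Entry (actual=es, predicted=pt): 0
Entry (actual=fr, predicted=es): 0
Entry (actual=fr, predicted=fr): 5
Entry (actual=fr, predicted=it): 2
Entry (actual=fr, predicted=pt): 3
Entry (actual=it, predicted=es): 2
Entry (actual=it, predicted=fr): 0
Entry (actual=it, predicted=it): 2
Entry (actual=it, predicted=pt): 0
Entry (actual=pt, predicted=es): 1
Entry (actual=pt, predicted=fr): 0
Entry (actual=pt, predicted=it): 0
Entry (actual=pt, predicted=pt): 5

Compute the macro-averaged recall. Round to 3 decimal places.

0.646

Per-class recall (TP/(TP+FN)):
  es: TP=3, FN=0+1+0=1 → 3/4 = 0.7500
  fr: TP=5, FN=0+2+3=5 → 5/10 = 0.5000
  it: TP=2, FN=2+0+0=2 → 2/4 = 0.5000
  pt: TP=5, FN=1+0+0=1 → 5/6 = 0.8333
Macro-recall = mean = (0.7500 + 0.5000 + 0.5000 + 0.8333) / 4 = 0.646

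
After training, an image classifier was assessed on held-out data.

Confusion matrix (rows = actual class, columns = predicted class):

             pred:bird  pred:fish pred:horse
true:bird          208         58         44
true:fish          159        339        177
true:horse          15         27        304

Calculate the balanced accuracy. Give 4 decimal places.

0.6839

Balanced accuracy = mean of per-class recall.
  bird: recall = 208/310 = 0.67097
  fish: recall = 339/675 = 0.50222
  horse: recall = 304/346 = 0.87861
Mean = (0.67097 + 0.50222 + 0.87861) / 3 = 0.6839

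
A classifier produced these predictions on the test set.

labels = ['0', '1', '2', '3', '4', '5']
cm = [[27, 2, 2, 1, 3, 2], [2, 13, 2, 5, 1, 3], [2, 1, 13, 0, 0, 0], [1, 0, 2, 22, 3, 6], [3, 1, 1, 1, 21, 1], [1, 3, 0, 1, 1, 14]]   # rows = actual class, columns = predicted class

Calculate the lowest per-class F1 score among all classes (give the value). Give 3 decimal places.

Per-class F1 score (2·TP/(2·TP+FP+FN)):
  0: TP=27, FP=2+2+1+3+1=9, FN=2+2+1+3+2=10 → 54/73 = 0.7397
  1: TP=13, FP=2+1+0+1+3=7, FN=2+2+5+1+3=13 → 26/46 = 0.5652
  2: TP=13, FP=2+2+2+1+0=7, FN=2+1+0+0+0=3 → 26/36 = 0.7222
  3: TP=22, FP=1+5+0+1+1=8, FN=1+0+2+3+6=12 → 44/64 = 0.6875
  4: TP=21, FP=3+1+0+3+1=8, FN=3+1+1+1+1=7 → 42/57 = 0.7368
  5: TP=14, FP=2+3+0+6+1=12, FN=1+3+0+1+1=6 → 28/46 = 0.6087
Lowest is class '1' with F1 score = 0.565.

0.565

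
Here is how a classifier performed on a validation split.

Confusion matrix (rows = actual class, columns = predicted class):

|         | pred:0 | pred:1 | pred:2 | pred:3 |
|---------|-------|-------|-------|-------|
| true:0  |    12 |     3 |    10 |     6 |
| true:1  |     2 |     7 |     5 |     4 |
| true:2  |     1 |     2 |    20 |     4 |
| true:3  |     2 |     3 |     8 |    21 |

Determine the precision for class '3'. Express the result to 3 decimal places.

0.600

Treat '3' as positive and all other classes as negative.
precision = TP/(TP+FP).
3: TP=21, FP=6+4+4=14 → 21/35 = 0.6000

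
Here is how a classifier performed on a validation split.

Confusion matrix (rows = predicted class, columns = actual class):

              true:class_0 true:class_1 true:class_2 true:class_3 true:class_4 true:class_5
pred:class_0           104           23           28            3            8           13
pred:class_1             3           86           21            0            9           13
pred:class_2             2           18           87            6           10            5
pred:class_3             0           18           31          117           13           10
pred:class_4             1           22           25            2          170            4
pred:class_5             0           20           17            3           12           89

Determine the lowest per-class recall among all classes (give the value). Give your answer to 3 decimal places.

Per-class recall (TP/(TP+FN)):
  class_0: TP=104, FN=3+2+0+1+0=6 → 104/110 = 0.9455
  class_1: TP=86, FN=23+18+18+22+20=101 → 86/187 = 0.4599
  class_2: TP=87, FN=28+21+31+25+17=122 → 87/209 = 0.4163
  class_3: TP=117, FN=3+0+6+2+3=14 → 117/131 = 0.8931
  class_4: TP=170, FN=8+9+10+13+12=52 → 170/222 = 0.7658
  class_5: TP=89, FN=13+13+5+10+4=45 → 89/134 = 0.6642
Lowest is class 'class_2' with recall = 0.416.

0.416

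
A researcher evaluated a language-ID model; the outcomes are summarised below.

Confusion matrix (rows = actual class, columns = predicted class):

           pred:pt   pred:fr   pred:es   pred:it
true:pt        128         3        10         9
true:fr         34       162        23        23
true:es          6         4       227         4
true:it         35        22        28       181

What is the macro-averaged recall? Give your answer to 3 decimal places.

0.786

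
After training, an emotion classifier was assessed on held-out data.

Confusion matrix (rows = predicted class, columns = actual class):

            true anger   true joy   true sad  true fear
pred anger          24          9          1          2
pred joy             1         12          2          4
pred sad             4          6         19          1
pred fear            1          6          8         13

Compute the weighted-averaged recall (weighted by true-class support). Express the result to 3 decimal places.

0.602

Per-class recall (TP/(TP+FN)):
  anger: TP=24, FN=1+4+1=6 → 24/30 = 0.8000
  joy: TP=12, FN=9+6+6=21 → 12/33 = 0.3636
  sad: TP=19, FN=1+2+8=11 → 19/30 = 0.6333
  fear: TP=13, FN=2+4+1=7 → 13/20 = 0.6500
Weighted-recall = Σ (supportᵢ/N)·recallᵢ with N=113: (30/113)·0.8000 + (33/113)·0.3636 + (30/113)·0.6333 + (20/113)·0.6500 = 0.602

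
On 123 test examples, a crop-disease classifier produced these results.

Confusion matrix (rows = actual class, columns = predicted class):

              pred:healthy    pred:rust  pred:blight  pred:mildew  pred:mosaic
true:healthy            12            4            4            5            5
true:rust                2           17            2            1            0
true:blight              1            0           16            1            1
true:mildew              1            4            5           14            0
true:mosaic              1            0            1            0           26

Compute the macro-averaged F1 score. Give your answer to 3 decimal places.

0.681

Per-class F1 score (2·TP/(2·TP+FP+FN)):
  healthy: TP=12, FP=2+1+1+1=5, FN=4+4+5+5=18 → 24/47 = 0.5106
  rust: TP=17, FP=4+0+4+0=8, FN=2+2+1+0=5 → 34/47 = 0.7234
  blight: TP=16, FP=4+2+5+1=12, FN=1+0+1+1=3 → 32/47 = 0.6809
  mildew: TP=14, FP=5+1+1+0=7, FN=1+4+5+0=10 → 28/45 = 0.6222
  mosaic: TP=26, FP=5+0+1+0=6, FN=1+0+1+0=2 → 52/60 = 0.8667
Macro-F1 score = mean = (0.5106 + 0.7234 + 0.6809 + 0.6222 + 0.8667) / 5 = 0.681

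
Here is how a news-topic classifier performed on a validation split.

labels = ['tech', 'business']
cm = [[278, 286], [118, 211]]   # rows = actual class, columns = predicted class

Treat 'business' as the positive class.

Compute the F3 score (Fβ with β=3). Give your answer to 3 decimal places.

0.610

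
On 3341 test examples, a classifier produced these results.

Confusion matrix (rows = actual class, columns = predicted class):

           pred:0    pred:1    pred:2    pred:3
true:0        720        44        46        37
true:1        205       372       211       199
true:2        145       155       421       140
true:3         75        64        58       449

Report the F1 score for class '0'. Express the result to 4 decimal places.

F1 score = 2·TP/(2·TP+FP+FN).
0: TP=720, FP=205+145+75=425, FN=44+46+37=127 → 1440/1992 = 0.72289

0.7229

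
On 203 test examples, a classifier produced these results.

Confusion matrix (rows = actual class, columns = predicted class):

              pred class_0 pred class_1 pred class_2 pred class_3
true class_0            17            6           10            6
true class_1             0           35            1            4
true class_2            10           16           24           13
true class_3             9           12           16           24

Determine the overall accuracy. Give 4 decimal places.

0.4926

Accuracy = trace / total = (17+35+24+24=100) / 203 = 100/203 = 0.4926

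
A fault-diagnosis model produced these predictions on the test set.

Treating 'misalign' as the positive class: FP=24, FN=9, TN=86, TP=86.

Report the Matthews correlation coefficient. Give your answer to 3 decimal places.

0.687

MCC = (TP·TN − FP·FN) / √((TP+FP)(TP+FN)(TN+FP)(TN+FN))
Numerator = 86·86 − 24·9 = 7180
Denominator = √(110·95·110·95) = √109202500 = 10450.0000
MCC = 7180 / 10450.0000 = 0.687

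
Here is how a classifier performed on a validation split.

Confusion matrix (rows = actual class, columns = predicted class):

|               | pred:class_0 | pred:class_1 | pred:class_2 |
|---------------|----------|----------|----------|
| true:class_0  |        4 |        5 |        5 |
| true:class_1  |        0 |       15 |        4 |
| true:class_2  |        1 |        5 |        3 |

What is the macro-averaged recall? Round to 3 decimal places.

0.470

Per-class recall (TP/(TP+FN)):
  class_0: TP=4, FN=5+5=10 → 4/14 = 0.2857
  class_1: TP=15, FN=0+4=4 → 15/19 = 0.7895
  class_2: TP=3, FN=1+5=6 → 3/9 = 0.3333
Macro-recall = mean = (0.2857 + 0.7895 + 0.3333) / 3 = 0.470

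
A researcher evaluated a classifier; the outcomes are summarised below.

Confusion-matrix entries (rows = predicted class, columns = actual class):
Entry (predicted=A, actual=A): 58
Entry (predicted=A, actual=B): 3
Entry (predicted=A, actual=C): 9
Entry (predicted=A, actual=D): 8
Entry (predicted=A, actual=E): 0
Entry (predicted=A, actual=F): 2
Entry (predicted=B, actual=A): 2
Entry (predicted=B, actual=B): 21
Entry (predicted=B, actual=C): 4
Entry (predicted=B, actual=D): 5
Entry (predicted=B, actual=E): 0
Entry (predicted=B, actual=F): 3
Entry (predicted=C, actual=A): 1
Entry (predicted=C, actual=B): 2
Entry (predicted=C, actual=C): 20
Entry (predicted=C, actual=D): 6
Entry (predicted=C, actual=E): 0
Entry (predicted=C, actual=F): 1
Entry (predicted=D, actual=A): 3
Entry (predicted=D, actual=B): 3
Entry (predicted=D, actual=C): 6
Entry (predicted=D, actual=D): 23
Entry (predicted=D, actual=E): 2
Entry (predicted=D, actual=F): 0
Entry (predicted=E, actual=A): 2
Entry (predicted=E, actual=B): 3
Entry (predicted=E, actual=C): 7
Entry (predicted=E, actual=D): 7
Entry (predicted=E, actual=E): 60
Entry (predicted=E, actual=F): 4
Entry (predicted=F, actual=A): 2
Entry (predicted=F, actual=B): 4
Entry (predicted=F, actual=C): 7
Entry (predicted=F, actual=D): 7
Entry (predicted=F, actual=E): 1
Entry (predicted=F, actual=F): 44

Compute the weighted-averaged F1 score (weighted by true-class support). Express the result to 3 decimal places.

0.665

Per-class F1 score (2·TP/(2·TP+FP+FN)):
  A: TP=58, FP=3+9+8+0+2=22, FN=2+1+3+2+2=10 → 116/148 = 0.7838
  B: TP=21, FP=2+4+5+0+3=14, FN=3+2+3+3+4=15 → 42/71 = 0.5915
  C: TP=20, FP=1+2+6+0+1=10, FN=9+4+6+7+7=33 → 40/83 = 0.4819
  D: TP=23, FP=3+3+6+2+0=14, FN=8+5+6+7+7=33 → 46/93 = 0.4946
  E: TP=60, FP=2+3+7+7+4=23, FN=0+0+0+2+1=3 → 120/146 = 0.8219
  F: TP=44, FP=2+4+7+7+1=21, FN=2+3+1+0+4=10 → 88/119 = 0.7395
Weighted-F1 score = Σ (supportᵢ/N)·F1 scoreᵢ with N=330: (68/330)·0.7838 + (36/330)·0.5915 + (53/330)·0.4819 + (56/330)·0.4946 + (63/330)·0.8219 + (54/330)·0.7395 = 0.665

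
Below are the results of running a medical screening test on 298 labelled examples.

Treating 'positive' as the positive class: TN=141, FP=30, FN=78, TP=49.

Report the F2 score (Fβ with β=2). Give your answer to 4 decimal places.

0.4174

Fβ = (1+β²)·TP / ((1+β²)·TP + β²·FN + FP), with β²=4
= 5·49 / (5·49 + 4·78 + 30) = 0.4174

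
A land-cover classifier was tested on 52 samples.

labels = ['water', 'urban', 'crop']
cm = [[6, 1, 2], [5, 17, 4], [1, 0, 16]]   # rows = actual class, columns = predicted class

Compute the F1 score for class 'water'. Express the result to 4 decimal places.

One-vs-rest for 'water': TP = diagonal; FP = other classes predicted 'water'; FN = 'water' predicted as other.
F1 score = 2·TP/(2·TP+FP+FN).
water: TP=6, FP=5+1=6, FN=1+2=3 → 12/21 = 0.57143

0.5714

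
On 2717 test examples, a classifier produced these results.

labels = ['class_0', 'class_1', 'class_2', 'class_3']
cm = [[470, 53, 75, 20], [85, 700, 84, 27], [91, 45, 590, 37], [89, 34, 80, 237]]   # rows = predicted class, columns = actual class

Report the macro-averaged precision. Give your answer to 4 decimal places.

Per-class precision (TP/(TP+FP)):
  class_0: TP=470, FP=53+75+20=148 → 470/618 = 0.76052
  class_1: TP=700, FP=85+84+27=196 → 700/896 = 0.78125
  class_2: TP=590, FP=91+45+37=173 → 590/763 = 0.77326
  class_3: TP=237, FP=89+34+80=203 → 237/440 = 0.53864
Macro-precision = mean = (0.76052 + 0.78125 + 0.77326 + 0.53864) / 4 = 0.7134

0.7134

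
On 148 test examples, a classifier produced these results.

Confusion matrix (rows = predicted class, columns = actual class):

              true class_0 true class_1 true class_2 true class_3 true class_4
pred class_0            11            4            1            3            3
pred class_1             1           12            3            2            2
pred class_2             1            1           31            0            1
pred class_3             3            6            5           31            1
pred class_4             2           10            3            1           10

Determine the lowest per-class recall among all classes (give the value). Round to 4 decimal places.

Per-class recall (TP/(TP+FN)):
  class_0: TP=11, FN=1+1+3+2=7 → 11/18 = 0.61111
  class_1: TP=12, FN=4+1+6+10=21 → 12/33 = 0.36364
  class_2: TP=31, FN=1+3+5+3=12 → 31/43 = 0.72093
  class_3: TP=31, FN=3+2+0+1=6 → 31/37 = 0.83784
  class_4: TP=10, FN=3+2+1+1=7 → 10/17 = 0.58824
Lowest is class 'class_1' with recall = 0.3636.

0.3636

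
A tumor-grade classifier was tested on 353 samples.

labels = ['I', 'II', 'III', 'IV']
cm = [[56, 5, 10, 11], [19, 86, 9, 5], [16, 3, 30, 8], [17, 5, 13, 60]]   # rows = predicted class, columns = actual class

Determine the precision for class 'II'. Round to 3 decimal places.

Treat 'II' as positive and all other classes as negative.
precision = TP/(TP+FP).
II: TP=86, FP=19+9+5=33 → 86/119 = 0.7227

0.723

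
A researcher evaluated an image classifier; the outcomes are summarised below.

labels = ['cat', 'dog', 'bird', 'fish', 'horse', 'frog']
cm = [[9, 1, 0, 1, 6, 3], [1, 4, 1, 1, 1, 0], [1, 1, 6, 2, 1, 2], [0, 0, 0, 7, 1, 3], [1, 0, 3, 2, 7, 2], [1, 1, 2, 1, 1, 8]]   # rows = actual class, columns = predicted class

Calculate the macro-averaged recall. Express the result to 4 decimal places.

0.5143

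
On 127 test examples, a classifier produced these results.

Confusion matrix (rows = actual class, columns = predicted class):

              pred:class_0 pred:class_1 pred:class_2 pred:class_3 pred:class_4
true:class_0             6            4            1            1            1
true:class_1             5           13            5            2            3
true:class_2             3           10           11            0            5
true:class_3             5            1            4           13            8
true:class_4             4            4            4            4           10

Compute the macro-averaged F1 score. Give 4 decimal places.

0.4122

Per-class F1 score (2·TP/(2·TP+FP+FN)):
  class_0: TP=6, FP=5+3+5+4=17, FN=4+1+1+1=7 → 12/36 = 0.33333
  class_1: TP=13, FP=4+10+1+4=19, FN=5+5+2+3=15 → 26/60 = 0.43333
  class_2: TP=11, FP=1+5+4+4=14, FN=3+10+0+5=18 → 22/54 = 0.40741
  class_3: TP=13, FP=1+2+0+4=7, FN=5+1+4+8=18 → 26/51 = 0.50980
  class_4: TP=10, FP=1+3+5+8=17, FN=4+4+4+4=16 → 20/53 = 0.37736
Macro-F1 score = mean = (0.33333 + 0.43333 + 0.40741 + 0.50980 + 0.37736) / 5 = 0.4122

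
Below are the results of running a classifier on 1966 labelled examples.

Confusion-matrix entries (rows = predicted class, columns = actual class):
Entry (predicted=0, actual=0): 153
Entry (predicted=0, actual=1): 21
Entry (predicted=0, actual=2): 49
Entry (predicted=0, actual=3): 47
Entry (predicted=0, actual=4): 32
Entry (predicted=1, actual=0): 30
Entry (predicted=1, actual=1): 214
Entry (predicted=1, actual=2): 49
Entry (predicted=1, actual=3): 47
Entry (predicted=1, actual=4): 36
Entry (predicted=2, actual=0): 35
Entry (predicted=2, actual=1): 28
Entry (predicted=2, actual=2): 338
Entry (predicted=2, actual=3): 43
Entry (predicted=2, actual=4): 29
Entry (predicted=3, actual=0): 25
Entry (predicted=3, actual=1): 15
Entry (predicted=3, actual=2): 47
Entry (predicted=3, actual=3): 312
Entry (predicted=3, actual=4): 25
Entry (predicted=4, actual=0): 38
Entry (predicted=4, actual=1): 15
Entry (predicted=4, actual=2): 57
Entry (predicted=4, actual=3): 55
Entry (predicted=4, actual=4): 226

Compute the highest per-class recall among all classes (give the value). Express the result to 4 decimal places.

Per-class recall (TP/(TP+FN)):
  0: TP=153, FN=30+35+25+38=128 → 153/281 = 0.54448
  1: TP=214, FN=21+28+15+15=79 → 214/293 = 0.73038
  2: TP=338, FN=49+49+47+57=202 → 338/540 = 0.62593
  3: TP=312, FN=47+47+43+55=192 → 312/504 = 0.61905
  4: TP=226, FN=32+36+29+25=122 → 226/348 = 0.64943
Highest is class '1' with recall = 0.7304.

0.7304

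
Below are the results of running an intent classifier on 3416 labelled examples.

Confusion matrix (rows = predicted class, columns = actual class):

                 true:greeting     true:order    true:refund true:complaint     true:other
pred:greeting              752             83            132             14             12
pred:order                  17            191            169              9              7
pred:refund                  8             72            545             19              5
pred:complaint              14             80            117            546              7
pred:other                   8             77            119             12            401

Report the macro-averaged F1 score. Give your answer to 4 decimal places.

0.6921

Per-class F1 score (2·TP/(2·TP+FP+FN)):
  greeting: TP=752, FP=83+132+14+12=241, FN=17+8+14+8=47 → 1504/1792 = 0.83929
  order: TP=191, FP=17+169+9+7=202, FN=83+72+80+77=312 → 382/896 = 0.42634
  refund: TP=545, FP=8+72+19+5=104, FN=132+169+117+119=537 → 1090/1731 = 0.62969
  complaint: TP=546, FP=14+80+117+7=218, FN=14+9+19+12=54 → 1092/1364 = 0.80059
  other: TP=401, FP=8+77+119+12=216, FN=12+7+5+7=31 → 802/1049 = 0.76454
Macro-F1 score = mean = (0.83929 + 0.42634 + 0.62969 + 0.80059 + 0.76454) / 5 = 0.6921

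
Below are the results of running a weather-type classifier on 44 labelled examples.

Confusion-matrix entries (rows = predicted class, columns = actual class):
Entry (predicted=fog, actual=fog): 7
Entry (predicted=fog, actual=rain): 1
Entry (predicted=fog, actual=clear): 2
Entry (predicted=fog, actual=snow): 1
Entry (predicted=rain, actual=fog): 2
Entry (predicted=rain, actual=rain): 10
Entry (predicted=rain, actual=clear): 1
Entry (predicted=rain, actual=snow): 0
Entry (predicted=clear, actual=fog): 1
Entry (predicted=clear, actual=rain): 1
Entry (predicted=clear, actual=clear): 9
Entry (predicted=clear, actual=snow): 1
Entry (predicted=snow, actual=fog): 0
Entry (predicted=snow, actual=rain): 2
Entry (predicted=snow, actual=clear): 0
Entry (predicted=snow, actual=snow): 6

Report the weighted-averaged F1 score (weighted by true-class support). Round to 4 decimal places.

0.7281

Per-class F1 score (2·TP/(2·TP+FP+FN)):
  fog: TP=7, FP=1+2+1=4, FN=2+1+0=3 → 14/21 = 0.66667
  rain: TP=10, FP=2+1+0=3, FN=1+1+2=4 → 20/27 = 0.74074
  clear: TP=9, FP=1+1+1=3, FN=2+1+0=3 → 18/24 = 0.75000
  snow: TP=6, FP=0+2+0=2, FN=1+0+1=2 → 12/16 = 0.75000
Weighted-F1 score = Σ (supportᵢ/N)·F1 scoreᵢ with N=44: (10/44)·0.66667 + (14/44)·0.74074 + (12/44)·0.75000 + (8/44)·0.75000 = 0.7281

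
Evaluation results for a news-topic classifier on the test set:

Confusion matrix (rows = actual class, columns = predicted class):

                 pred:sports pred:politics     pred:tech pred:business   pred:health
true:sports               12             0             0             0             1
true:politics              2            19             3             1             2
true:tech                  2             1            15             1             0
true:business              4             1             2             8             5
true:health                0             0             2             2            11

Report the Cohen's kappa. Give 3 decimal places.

0.614

Observed agreement pₒ = trace/N = 65/94 = 0.6915
Expected agreement pₑ = Σ (rowᵢ·colᵢ)/N² = (13·20 + 27·21 + 19·22 + 20·12 + 15·19)/94² = 0.2003
κ = (pₒ − pₑ)/(1 − pₑ) = (0.6915 − 0.2003)/(1 − 0.2003) = 0.614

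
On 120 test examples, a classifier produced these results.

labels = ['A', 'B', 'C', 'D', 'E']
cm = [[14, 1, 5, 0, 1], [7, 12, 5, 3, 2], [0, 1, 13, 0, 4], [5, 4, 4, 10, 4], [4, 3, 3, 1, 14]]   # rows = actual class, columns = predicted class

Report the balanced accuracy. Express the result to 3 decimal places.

Balanced accuracy = mean of per-class recall.
  A: recall = 14/21 = 0.6667
  B: recall = 12/29 = 0.4138
  C: recall = 13/18 = 0.7222
  D: recall = 10/27 = 0.3704
  E: recall = 14/25 = 0.5600
Mean = (0.6667 + 0.4138 + 0.7222 + 0.3704 + 0.5600) / 5 = 0.547

0.547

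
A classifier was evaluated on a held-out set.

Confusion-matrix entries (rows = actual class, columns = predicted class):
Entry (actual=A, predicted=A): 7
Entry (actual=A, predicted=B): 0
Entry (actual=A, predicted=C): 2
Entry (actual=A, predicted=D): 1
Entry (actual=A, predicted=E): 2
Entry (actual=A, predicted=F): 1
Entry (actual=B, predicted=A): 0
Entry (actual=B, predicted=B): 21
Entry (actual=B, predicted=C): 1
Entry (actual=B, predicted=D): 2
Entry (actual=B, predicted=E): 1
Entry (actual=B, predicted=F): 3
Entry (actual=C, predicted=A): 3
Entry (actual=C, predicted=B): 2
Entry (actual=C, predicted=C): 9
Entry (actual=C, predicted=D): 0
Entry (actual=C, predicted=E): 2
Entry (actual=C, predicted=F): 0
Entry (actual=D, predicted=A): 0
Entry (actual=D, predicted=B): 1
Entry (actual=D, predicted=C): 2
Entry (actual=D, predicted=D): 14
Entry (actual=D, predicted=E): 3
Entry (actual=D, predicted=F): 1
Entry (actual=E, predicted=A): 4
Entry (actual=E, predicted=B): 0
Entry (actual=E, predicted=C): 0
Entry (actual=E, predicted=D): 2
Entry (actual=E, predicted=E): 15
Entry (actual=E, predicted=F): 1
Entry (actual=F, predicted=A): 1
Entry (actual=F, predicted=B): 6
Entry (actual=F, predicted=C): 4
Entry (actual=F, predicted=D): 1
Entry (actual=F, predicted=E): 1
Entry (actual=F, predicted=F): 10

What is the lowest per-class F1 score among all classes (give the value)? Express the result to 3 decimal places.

0.500

Per-class F1 score (2·TP/(2·TP+FP+FN)):
  A: TP=7, FP=0+3+0+4+1=8, FN=0+2+1+2+1=6 → 14/28 = 0.5000
  B: TP=21, FP=0+2+1+0+6=9, FN=0+1+2+1+3=7 → 42/58 = 0.7241
  C: TP=9, FP=2+1+2+0+4=9, FN=3+2+0+2+0=7 → 18/34 = 0.5294
  D: TP=14, FP=1+2+0+2+1=6, FN=0+1+2+3+1=7 → 28/41 = 0.6829
  E: TP=15, FP=2+1+2+3+1=9, FN=4+0+0+2+1=7 → 30/46 = 0.6522
  F: TP=10, FP=1+3+0+1+1=6, FN=1+6+4+1+1=13 → 20/39 = 0.5128
Lowest is class 'A' with F1 score = 0.500.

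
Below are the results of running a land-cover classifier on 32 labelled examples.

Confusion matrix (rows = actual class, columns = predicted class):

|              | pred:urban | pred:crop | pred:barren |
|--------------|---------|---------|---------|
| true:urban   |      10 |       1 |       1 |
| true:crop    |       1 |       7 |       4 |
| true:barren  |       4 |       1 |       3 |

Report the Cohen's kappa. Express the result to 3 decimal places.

0.429

Observed agreement pₒ = trace/N = 20/32 = 0.6250
Expected agreement pₑ = Σ (rowᵢ·colᵢ)/N² = (12·15 + 12·9 + 8·8)/32² = 0.3438
κ = (pₒ − pₑ)/(1 − pₑ) = (0.6250 − 0.3438)/(1 − 0.3438) = 0.429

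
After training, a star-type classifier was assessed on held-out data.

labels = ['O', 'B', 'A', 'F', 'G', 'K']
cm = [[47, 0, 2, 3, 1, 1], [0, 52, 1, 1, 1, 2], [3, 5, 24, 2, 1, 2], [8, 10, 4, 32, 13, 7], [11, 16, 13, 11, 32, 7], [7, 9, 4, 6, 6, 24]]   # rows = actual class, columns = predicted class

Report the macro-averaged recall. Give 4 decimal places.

Per-class recall (TP/(TP+FN)):
  O: TP=47, FN=0+2+3+1+1=7 → 47/54 = 0.87037
  B: TP=52, FN=0+1+1+1+2=5 → 52/57 = 0.91228
  A: TP=24, FN=3+5+2+1+2=13 → 24/37 = 0.64865
  F: TP=32, FN=8+10+4+13+7=42 → 32/74 = 0.43243
  G: TP=32, FN=11+16+13+11+7=58 → 32/90 = 0.35556
  K: TP=24, FN=7+9+4+6+6=32 → 24/56 = 0.42857
Macro-recall = mean = (0.87037 + 0.91228 + 0.64865 + 0.43243 + 0.35556 + 0.42857) / 6 = 0.6080

0.6080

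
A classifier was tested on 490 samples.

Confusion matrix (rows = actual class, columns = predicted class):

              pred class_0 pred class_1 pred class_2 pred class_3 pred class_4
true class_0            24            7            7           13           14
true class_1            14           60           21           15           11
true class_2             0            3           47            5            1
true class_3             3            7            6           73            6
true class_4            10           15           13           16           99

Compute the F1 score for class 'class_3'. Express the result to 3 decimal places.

Take TP from the diagonal, FP from the rest of the 'class_3' prediction marginal, FN from the rest of the 'class_3' actual marginal.
F1 score = 2·TP/(2·TP+FP+FN).
class_3: TP=73, FP=13+15+5+16=49, FN=3+7+6+6=22 → 146/217 = 0.6728

0.673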